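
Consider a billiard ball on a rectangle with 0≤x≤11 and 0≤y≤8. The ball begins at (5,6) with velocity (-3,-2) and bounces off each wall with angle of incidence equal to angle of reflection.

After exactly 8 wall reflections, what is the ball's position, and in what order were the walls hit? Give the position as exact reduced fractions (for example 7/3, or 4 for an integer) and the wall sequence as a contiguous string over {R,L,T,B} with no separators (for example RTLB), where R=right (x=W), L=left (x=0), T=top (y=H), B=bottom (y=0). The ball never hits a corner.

1. t=5/3 → L at (0,8/3); v=(3,-2)
2. t=4/3 → B at (4,0); v=(3,2)
3. t=7/3 → R at (11,14/3); v=(-3,2)
4. t=5/3 → T at (6,8); v=(-3,-2)
5. t=2 → L at (0,4); v=(3,-2)
6. t=2 → B at (6,0); v=(3,2)
7. t=5/3 → R at (11,10/3); v=(-3,2)
8. t=7/3 → T at (4,8); v=(-3,-2)

Final position: (4,8)
Wall sequence: LBRTLBRT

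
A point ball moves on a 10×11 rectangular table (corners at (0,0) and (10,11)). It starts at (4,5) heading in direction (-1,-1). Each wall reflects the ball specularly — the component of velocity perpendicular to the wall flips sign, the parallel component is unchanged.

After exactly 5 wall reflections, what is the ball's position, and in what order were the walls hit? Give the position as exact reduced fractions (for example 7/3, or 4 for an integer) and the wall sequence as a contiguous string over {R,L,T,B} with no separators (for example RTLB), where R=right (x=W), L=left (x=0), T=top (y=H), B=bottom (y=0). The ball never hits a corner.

Final position: (0,3)
Wall sequence: LBRTL

1. t=4 → L at (0,1); v=(1,-1)
2. t=1 → B at (1,0); v=(1,1)
3. t=9 → R at (10,9); v=(-1,1)
4. t=2 → T at (8,11); v=(-1,-1)
5. t=8 → L at (0,3); v=(1,-1)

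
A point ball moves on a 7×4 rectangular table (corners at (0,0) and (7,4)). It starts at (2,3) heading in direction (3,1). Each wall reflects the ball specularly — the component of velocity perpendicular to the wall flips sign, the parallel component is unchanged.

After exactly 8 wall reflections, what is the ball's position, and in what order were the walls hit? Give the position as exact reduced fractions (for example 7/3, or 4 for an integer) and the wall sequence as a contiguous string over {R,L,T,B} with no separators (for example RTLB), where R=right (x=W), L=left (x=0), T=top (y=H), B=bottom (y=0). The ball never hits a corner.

1. t=1 → T at (5,4); v=(3,-1)
2. t=2/3 → R at (7,10/3); v=(-3,-1)
3. t=7/3 → L at (0,1); v=(3,-1)
4. t=1 → B at (3,0); v=(3,1)
5. t=4/3 → R at (7,4/3); v=(-3,1)
6. t=7/3 → L at (0,11/3); v=(3,1)
7. t=1/3 → T at (1,4); v=(3,-1)
8. t=2 → R at (7,2); v=(-3,-1)

Final position: (7,2)
Wall sequence: TRLBRLTR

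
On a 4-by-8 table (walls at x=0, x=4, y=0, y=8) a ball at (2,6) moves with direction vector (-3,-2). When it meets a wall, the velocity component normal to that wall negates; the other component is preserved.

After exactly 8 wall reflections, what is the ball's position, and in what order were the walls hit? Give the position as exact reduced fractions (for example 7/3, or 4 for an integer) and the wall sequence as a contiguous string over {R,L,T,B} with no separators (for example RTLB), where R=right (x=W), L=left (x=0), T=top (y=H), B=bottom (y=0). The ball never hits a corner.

1. t=2/3 → L at (0,14/3); v=(3,-2)
2. t=4/3 → R at (4,2); v=(-3,-2)
3. t=1 → B at (1,0); v=(-3,2)
4. t=1/3 → L at (0,2/3); v=(3,2)
5. t=4/3 → R at (4,10/3); v=(-3,2)
6. t=4/3 → L at (0,6); v=(3,2)
7. t=1 → T at (3,8); v=(3,-2)
8. t=1/3 → R at (4,22/3); v=(-3,-2)

Final position: (4,22/3)
Wall sequence: LRBLRLTR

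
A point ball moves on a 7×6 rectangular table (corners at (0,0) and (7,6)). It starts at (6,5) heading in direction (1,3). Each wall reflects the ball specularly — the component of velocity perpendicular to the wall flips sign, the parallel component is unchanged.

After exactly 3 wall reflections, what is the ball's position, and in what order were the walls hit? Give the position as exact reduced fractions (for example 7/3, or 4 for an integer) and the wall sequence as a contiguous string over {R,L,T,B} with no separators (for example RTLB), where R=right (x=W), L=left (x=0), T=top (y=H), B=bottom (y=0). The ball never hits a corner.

1. t=1/3 → T at (19/3,6); v=(1,-3)
2. t=2/3 → R at (7,4); v=(-1,-3)
3. t=4/3 → B at (17/3,0); v=(-1,3)

Final position: (17/3,0)
Wall sequence: TRB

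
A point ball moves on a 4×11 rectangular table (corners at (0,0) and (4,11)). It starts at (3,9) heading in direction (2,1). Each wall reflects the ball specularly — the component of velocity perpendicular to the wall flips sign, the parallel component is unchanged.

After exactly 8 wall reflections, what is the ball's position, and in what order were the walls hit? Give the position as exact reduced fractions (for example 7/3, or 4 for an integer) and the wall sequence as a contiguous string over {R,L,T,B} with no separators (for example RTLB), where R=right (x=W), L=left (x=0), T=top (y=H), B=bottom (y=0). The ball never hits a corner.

Final position: (4,1/2)
Wall sequence: RTLRLRLR

1. t=1/2 → R at (4,19/2); v=(-2,1)
2. t=3/2 → T at (1,11); v=(-2,-1)
3. t=1/2 → L at (0,21/2); v=(2,-1)
4. t=2 → R at (4,17/2); v=(-2,-1)
5. t=2 → L at (0,13/2); v=(2,-1)
6. t=2 → R at (4,9/2); v=(-2,-1)
7. t=2 → L at (0,5/2); v=(2,-1)
8. t=2 → R at (4,1/2); v=(-2,-1)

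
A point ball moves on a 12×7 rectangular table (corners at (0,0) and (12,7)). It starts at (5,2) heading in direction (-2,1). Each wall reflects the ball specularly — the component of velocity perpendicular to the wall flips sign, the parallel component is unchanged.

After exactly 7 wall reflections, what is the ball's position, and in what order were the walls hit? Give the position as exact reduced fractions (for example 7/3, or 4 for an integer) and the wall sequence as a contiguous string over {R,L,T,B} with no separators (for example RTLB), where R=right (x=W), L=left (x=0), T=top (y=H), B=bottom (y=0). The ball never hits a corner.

1. t=5/2 → L at (0,9/2); v=(2,1)
2. t=5/2 → T at (5,7); v=(2,-1)
3. t=7/2 → R at (12,7/2); v=(-2,-1)
4. t=7/2 → B at (5,0); v=(-2,1)
5. t=5/2 → L at (0,5/2); v=(2,1)
6. t=9/2 → T at (9,7); v=(2,-1)
7. t=3/2 → R at (12,11/2); v=(-2,-1)

Final position: (12,11/2)
Wall sequence: LTRBLTR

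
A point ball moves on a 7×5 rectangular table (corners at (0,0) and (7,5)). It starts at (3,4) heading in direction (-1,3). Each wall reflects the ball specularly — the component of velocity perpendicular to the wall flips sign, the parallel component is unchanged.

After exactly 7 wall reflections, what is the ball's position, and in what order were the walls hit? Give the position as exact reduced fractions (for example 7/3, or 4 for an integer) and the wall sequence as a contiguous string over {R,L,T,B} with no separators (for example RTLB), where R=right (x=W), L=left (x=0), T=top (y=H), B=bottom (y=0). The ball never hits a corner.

1. t=1/3 → T at (8/3,5); v=(-1,-3)
2. t=5/3 → B at (1,0); v=(-1,3)
3. t=1 → L at (0,3); v=(1,3)
4. t=2/3 → T at (2/3,5); v=(1,-3)
5. t=5/3 → B at (7/3,0); v=(1,3)
6. t=5/3 → T at (4,5); v=(1,-3)
7. t=5/3 → B at (17/3,0); v=(1,3)

Final position: (17/3,0)
Wall sequence: TBLTBTB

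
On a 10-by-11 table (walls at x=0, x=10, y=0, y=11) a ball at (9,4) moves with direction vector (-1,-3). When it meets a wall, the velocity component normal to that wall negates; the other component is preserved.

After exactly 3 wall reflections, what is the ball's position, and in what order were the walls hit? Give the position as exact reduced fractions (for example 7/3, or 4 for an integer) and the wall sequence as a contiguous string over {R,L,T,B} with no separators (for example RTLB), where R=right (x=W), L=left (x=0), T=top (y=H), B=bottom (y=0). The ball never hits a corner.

1. t=4/3 → B at (23/3,0); v=(-1,3)
2. t=11/3 → T at (4,11); v=(-1,-3)
3. t=11/3 → B at (1/3,0); v=(-1,3)

Final position: (1/3,0)
Wall sequence: BTB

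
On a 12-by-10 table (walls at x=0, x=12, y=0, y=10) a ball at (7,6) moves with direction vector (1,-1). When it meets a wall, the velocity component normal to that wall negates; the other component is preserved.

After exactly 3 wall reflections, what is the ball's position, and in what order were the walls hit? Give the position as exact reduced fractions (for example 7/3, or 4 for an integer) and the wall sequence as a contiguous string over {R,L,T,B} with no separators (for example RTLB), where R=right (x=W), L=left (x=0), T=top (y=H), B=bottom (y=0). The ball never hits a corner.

Final position: (1,10)
Wall sequence: RBT

1. t=5 → R at (12,1); v=(-1,-1)
2. t=1 → B at (11,0); v=(-1,1)
3. t=10 → T at (1,10); v=(-1,-1)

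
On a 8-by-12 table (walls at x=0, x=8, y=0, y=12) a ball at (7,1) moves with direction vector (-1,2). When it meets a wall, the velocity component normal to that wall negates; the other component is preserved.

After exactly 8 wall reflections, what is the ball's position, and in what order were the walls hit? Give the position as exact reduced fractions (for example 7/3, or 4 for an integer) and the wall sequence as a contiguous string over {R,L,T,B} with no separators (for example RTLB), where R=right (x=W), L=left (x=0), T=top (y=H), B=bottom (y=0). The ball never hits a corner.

Final position: (13/2,12)
Wall sequence: TLBRTLBT

1. t=11/2 → T at (3/2,12); v=(-1,-2)
2. t=3/2 → L at (0,9); v=(1,-2)
3. t=9/2 → B at (9/2,0); v=(1,2)
4. t=7/2 → R at (8,7); v=(-1,2)
5. t=5/2 → T at (11/2,12); v=(-1,-2)
6. t=11/2 → L at (0,1); v=(1,-2)
7. t=1/2 → B at (1/2,0); v=(1,2)
8. t=6 → T at (13/2,12); v=(1,-2)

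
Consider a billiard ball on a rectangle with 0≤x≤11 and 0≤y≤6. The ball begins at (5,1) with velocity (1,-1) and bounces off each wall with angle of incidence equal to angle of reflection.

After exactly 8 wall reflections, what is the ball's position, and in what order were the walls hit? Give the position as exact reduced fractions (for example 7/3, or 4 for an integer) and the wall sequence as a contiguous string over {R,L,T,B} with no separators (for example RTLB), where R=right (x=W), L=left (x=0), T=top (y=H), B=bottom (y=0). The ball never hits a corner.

Final position: (11,3)
Wall sequence: BRTBLTBR

1. t=1 → B at (6,0); v=(1,1)
2. t=5 → R at (11,5); v=(-1,1)
3. t=1 → T at (10,6); v=(-1,-1)
4. t=6 → B at (4,0); v=(-1,1)
5. t=4 → L at (0,4); v=(1,1)
6. t=2 → T at (2,6); v=(1,-1)
7. t=6 → B at (8,0); v=(1,1)
8. t=3 → R at (11,3); v=(-1,1)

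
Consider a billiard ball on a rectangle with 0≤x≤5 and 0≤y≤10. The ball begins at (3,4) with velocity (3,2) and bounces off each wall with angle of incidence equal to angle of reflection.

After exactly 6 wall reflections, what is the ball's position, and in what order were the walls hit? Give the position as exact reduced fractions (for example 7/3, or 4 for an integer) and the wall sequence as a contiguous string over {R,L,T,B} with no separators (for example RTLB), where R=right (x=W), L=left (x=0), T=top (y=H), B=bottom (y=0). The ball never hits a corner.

Final position: (5,4/3)
Wall sequence: RLTRLR

1. t=2/3 → R at (5,16/3); v=(-3,2)
2. t=5/3 → L at (0,26/3); v=(3,2)
3. t=2/3 → T at (2,10); v=(3,-2)
4. t=1 → R at (5,8); v=(-3,-2)
5. t=5/3 → L at (0,14/3); v=(3,-2)
6. t=5/3 → R at (5,4/3); v=(-3,-2)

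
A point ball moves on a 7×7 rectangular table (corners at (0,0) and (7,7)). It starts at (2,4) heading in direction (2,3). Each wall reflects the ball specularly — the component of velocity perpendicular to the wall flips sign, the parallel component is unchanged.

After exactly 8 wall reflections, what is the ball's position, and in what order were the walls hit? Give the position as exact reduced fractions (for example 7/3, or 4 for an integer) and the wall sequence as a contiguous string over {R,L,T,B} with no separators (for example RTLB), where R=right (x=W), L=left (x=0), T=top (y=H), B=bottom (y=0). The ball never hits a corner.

1. t=1 → T at (4,7); v=(2,-3)
2. t=3/2 → R at (7,5/2); v=(-2,-3)
3. t=5/6 → B at (16/3,0); v=(-2,3)
4. t=7/3 → T at (2/3,7); v=(-2,-3)
5. t=1/3 → L at (0,6); v=(2,-3)
6. t=2 → B at (4,0); v=(2,3)
7. t=3/2 → R at (7,9/2); v=(-2,3)
8. t=5/6 → T at (16/3,7); v=(-2,-3)

Final position: (16/3,7)
Wall sequence: TRBTLBRT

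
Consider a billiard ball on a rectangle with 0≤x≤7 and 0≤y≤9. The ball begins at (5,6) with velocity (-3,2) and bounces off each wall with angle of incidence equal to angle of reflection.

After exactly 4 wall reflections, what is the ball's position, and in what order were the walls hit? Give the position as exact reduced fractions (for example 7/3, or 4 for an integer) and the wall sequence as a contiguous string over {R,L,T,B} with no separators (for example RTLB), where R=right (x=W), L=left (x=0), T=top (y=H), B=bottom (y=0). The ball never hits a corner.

1. t=3/2 → T at (1/2,9); v=(-3,-2)
2. t=1/6 → L at (0,26/3); v=(3,-2)
3. t=7/3 → R at (7,4); v=(-3,-2)
4. t=2 → B at (1,0); v=(-3,2)

Final position: (1,0)
Wall sequence: TLRB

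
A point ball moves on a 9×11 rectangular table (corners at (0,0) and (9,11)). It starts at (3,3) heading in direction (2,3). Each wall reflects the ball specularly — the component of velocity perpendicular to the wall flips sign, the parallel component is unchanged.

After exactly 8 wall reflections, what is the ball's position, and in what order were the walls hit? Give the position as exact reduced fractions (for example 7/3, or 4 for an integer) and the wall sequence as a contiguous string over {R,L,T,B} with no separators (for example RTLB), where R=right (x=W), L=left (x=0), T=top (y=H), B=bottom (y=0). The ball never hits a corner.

1. t=8/3 → T at (25/3,11); v=(2,-3)
2. t=1/3 → R at (9,10); v=(-2,-3)
3. t=10/3 → B at (7/3,0); v=(-2,3)
4. t=7/6 → L at (0,7/2); v=(2,3)
5. t=5/2 → T at (5,11); v=(2,-3)
6. t=2 → R at (9,5); v=(-2,-3)
7. t=5/3 → B at (17/3,0); v=(-2,3)
8. t=17/6 → L at (0,17/2); v=(2,3)

Final position: (0,17/2)
Wall sequence: TRBLTRBL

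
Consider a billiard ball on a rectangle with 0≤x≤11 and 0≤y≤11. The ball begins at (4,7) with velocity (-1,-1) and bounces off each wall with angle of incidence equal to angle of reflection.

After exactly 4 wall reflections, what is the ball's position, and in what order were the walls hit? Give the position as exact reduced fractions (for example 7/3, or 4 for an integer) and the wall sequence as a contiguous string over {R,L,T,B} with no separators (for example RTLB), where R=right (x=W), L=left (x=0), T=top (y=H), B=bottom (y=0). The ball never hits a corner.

Final position: (8,11)
Wall sequence: LBRT

1. t=4 → L at (0,3); v=(1,-1)
2. t=3 → B at (3,0); v=(1,1)
3. t=8 → R at (11,8); v=(-1,1)
4. t=3 → T at (8,11); v=(-1,-1)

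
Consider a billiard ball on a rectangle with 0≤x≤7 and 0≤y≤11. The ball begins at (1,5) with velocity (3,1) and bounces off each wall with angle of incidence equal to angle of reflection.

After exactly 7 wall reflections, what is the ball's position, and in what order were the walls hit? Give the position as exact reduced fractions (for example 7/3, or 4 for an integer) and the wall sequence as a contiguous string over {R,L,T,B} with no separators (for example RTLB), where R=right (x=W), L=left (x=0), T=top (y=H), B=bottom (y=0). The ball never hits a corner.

Final position: (0,10/3)
Wall sequence: RLTRLRL

1. t=2 → R at (7,7); v=(-3,1)
2. t=7/3 → L at (0,28/3); v=(3,1)
3. t=5/3 → T at (5,11); v=(3,-1)
4. t=2/3 → R at (7,31/3); v=(-3,-1)
5. t=7/3 → L at (0,8); v=(3,-1)
6. t=7/3 → R at (7,17/3); v=(-3,-1)
7. t=7/3 → L at (0,10/3); v=(3,-1)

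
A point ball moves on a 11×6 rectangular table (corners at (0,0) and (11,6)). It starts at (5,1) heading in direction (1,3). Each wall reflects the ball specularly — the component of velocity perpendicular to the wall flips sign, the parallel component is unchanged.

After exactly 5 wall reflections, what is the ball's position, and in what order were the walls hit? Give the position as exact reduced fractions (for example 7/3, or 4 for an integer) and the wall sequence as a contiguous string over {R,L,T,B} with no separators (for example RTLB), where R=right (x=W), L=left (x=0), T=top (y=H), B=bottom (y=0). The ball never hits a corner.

Final position: (28/3,0)
Wall sequence: TBTRB

1. t=5/3 → T at (20/3,6); v=(1,-3)
2. t=2 → B at (26/3,0); v=(1,3)
3. t=2 → T at (32/3,6); v=(1,-3)
4. t=1/3 → R at (11,5); v=(-1,-3)
5. t=5/3 → B at (28/3,0); v=(-1,3)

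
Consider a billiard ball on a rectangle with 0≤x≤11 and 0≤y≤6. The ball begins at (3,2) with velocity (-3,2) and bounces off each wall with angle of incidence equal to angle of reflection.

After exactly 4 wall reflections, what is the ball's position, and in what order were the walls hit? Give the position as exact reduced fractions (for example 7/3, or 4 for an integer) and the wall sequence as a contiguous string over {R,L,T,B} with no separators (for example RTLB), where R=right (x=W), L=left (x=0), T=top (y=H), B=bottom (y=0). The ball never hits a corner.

Final position: (10,0)
Wall sequence: LTRB

1. t=1 → L at (0,4); v=(3,2)
2. t=1 → T at (3,6); v=(3,-2)
3. t=8/3 → R at (11,2/3); v=(-3,-2)
4. t=1/3 → B at (10,0); v=(-3,2)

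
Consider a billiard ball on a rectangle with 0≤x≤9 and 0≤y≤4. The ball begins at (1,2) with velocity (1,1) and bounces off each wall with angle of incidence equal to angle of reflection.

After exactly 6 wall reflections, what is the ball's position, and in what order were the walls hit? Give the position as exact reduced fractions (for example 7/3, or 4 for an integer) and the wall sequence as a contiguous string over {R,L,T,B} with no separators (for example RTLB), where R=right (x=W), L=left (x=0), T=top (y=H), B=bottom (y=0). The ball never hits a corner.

Final position: (0,3)
Wall sequence: TBRTBL

1. t=2 → T at (3,4); v=(1,-1)
2. t=4 → B at (7,0); v=(1,1)
3. t=2 → R at (9,2); v=(-1,1)
4. t=2 → T at (7,4); v=(-1,-1)
5. t=4 → B at (3,0); v=(-1,1)
6. t=3 → L at (0,3); v=(1,1)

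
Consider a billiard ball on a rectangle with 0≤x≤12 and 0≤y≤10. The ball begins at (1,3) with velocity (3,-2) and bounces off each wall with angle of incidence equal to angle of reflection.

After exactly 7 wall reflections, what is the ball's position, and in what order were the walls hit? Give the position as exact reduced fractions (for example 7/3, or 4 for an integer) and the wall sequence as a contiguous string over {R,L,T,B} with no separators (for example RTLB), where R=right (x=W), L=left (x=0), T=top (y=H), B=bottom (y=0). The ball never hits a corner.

1. t=3/2 → B at (11/2,0); v=(3,2)
2. t=13/6 → R at (12,13/3); v=(-3,2)
3. t=17/6 → T at (7/2,10); v=(-3,-2)
4. t=7/6 → L at (0,23/3); v=(3,-2)
5. t=23/6 → B at (23/2,0); v=(3,2)
6. t=1/6 → R at (12,1/3); v=(-3,2)
7. t=4 → L at (0,25/3); v=(3,2)

Final position: (0,25/3)
Wall sequence: BRTLBRL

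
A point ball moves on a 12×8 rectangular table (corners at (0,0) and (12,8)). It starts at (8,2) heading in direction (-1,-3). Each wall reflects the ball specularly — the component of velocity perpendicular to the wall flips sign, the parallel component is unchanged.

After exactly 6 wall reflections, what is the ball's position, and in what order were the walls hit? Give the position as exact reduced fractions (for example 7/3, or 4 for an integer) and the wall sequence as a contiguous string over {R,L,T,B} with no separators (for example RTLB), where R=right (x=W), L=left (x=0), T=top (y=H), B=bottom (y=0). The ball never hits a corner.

Final position: (10/3,0)
Wall sequence: BTBLTB

1. t=2/3 → B at (22/3,0); v=(-1,3)
2. t=8/3 → T at (14/3,8); v=(-1,-3)
3. t=8/3 → B at (2,0); v=(-1,3)
4. t=2 → L at (0,6); v=(1,3)
5. t=2/3 → T at (2/3,8); v=(1,-3)
6. t=8/3 → B at (10/3,0); v=(1,3)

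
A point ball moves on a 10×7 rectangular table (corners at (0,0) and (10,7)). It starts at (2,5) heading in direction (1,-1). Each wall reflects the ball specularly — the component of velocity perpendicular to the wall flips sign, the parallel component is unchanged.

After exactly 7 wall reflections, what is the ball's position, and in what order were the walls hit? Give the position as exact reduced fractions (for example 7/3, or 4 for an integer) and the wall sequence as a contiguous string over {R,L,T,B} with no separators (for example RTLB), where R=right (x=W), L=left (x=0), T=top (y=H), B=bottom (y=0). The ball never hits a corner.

Final position: (10,5)
Wall sequence: BRTLBTR

1. t=5 → B at (7,0); v=(1,1)
2. t=3 → R at (10,3); v=(-1,1)
3. t=4 → T at (6,7); v=(-1,-1)
4. t=6 → L at (0,1); v=(1,-1)
5. t=1 → B at (1,0); v=(1,1)
6. t=7 → T at (8,7); v=(1,-1)
7. t=2 → R at (10,5); v=(-1,-1)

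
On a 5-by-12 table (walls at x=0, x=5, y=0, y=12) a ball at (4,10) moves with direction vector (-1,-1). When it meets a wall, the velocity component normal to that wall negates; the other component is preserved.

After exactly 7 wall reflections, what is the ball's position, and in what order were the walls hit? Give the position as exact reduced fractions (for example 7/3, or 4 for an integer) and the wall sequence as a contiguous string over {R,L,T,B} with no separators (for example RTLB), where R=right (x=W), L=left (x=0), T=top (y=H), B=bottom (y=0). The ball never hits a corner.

1. t=4 → L at (0,6); v=(1,-1)
2. t=5 → R at (5,1); v=(-1,-1)
3. t=1 → B at (4,0); v=(-1,1)
4. t=4 → L at (0,4); v=(1,1)
5. t=5 → R at (5,9); v=(-1,1)
6. t=3 → T at (2,12); v=(-1,-1)
7. t=2 → L at (0,10); v=(1,-1)

Final position: (0,10)
Wall sequence: LRBLRTL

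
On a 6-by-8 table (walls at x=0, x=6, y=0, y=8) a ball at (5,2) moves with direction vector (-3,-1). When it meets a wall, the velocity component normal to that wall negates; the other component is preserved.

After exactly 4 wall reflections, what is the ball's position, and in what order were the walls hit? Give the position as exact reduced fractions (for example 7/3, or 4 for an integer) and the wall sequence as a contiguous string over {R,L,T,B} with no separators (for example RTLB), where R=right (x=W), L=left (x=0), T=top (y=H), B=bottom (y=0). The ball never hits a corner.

Final position: (0,11/3)
Wall sequence: LBRL

1. t=5/3 → L at (0,1/3); v=(3,-1)
2. t=1/3 → B at (1,0); v=(3,1)
3. t=5/3 → R at (6,5/3); v=(-3,1)
4. t=2 → L at (0,11/3); v=(3,1)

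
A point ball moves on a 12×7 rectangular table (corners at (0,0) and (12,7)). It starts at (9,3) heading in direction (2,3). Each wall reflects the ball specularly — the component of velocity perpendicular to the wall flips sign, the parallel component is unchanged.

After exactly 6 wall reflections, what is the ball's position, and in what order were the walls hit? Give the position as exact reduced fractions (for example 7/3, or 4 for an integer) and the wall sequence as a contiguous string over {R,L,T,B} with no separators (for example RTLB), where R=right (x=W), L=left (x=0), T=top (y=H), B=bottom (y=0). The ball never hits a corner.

Final position: (5/3,0)
Wall sequence: TRBTLB

1. t=4/3 → T at (35/3,7); v=(2,-3)
2. t=1/6 → R at (12,13/2); v=(-2,-3)
3. t=13/6 → B at (23/3,0); v=(-2,3)
4. t=7/3 → T at (3,7); v=(-2,-3)
5. t=3/2 → L at (0,5/2); v=(2,-3)
6. t=5/6 → B at (5/3,0); v=(2,3)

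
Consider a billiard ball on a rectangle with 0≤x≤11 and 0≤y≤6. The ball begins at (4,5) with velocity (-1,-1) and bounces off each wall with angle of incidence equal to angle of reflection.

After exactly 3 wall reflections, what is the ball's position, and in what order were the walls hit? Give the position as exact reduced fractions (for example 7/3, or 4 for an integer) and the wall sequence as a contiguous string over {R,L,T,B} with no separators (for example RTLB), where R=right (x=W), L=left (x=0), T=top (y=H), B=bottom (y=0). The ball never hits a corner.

Final position: (7,6)
Wall sequence: LBT

1. t=4 → L at (0,1); v=(1,-1)
2. t=1 → B at (1,0); v=(1,1)
3. t=6 → T at (7,6); v=(1,-1)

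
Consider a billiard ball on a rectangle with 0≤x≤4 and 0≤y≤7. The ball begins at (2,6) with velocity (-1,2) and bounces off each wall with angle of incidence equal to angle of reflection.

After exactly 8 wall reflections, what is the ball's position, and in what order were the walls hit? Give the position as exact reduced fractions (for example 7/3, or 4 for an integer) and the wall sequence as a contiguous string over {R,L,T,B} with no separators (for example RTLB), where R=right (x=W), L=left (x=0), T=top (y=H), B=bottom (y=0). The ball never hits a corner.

1. t=1/2 → T at (3/2,7); v=(-1,-2)
2. t=3/2 → L at (0,4); v=(1,-2)
3. t=2 → B at (2,0); v=(1,2)
4. t=2 → R at (4,4); v=(-1,2)
5. t=3/2 → T at (5/2,7); v=(-1,-2)
6. t=5/2 → L at (0,2); v=(1,-2)
7. t=1 → B at (1,0); v=(1,2)
8. t=3 → R at (4,6); v=(-1,2)

Final position: (4,6)
Wall sequence: TLBRTLBR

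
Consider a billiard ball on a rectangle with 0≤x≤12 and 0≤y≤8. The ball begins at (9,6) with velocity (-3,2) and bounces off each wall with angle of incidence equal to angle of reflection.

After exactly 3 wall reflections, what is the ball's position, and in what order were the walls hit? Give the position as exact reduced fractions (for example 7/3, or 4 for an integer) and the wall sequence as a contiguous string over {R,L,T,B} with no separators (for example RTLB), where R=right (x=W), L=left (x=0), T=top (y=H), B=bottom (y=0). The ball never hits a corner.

1. t=1 → T at (6,8); v=(-3,-2)
2. t=2 → L at (0,4); v=(3,-2)
3. t=2 → B at (6,0); v=(3,2)

Final position: (6,0)
Wall sequence: TLB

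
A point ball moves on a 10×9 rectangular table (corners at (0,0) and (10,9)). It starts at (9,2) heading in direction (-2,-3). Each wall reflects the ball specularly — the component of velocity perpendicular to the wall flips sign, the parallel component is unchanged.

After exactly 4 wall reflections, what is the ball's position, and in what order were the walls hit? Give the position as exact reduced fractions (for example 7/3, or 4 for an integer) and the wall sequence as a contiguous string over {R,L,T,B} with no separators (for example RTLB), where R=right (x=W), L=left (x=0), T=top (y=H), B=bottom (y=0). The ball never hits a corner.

Final position: (13/3,0)
Wall sequence: BTLB

1. t=2/3 → B at (23/3,0); v=(-2,3)
2. t=3 → T at (5/3,9); v=(-2,-3)
3. t=5/6 → L at (0,13/2); v=(2,-3)
4. t=13/6 → B at (13/3,0); v=(2,3)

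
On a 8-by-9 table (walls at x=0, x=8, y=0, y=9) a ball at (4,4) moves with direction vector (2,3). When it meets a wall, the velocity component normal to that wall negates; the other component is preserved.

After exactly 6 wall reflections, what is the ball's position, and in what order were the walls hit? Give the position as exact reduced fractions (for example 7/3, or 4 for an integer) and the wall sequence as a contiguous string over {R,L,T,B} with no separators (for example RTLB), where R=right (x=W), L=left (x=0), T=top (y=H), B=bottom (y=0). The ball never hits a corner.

1. t=5/3 → T at (22/3,9); v=(2,-3)
2. t=1/3 → R at (8,8); v=(-2,-3)
3. t=8/3 → B at (8/3,0); v=(-2,3)
4. t=4/3 → L at (0,4); v=(2,3)
5. t=5/3 → T at (10/3,9); v=(2,-3)
6. t=7/3 → R at (8,2); v=(-2,-3)

Final position: (8,2)
Wall sequence: TRBLTR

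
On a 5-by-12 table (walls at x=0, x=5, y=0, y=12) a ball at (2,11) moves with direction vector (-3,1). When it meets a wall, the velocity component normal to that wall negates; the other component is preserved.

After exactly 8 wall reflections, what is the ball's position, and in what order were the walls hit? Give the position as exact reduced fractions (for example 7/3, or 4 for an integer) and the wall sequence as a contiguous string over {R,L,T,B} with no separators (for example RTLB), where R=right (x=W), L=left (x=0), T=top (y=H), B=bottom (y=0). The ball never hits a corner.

Final position: (0,7/3)
Wall sequence: LTRLRLRL

1. t=2/3 → L at (0,35/3); v=(3,1)
2. t=1/3 → T at (1,12); v=(3,-1)
3. t=4/3 → R at (5,32/3); v=(-3,-1)
4. t=5/3 → L at (0,9); v=(3,-1)
5. t=5/3 → R at (5,22/3); v=(-3,-1)
6. t=5/3 → L at (0,17/3); v=(3,-1)
7. t=5/3 → R at (5,4); v=(-3,-1)
8. t=5/3 → L at (0,7/3); v=(3,-1)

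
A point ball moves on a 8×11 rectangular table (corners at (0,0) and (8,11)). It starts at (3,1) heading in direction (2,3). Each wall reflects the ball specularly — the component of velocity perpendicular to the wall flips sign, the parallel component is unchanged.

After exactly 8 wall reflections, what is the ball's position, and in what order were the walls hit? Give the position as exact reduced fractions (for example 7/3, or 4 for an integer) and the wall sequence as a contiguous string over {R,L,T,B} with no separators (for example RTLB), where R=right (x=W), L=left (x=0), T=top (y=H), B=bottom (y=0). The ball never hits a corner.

Final position: (0,1/2)
Wall sequence: RTLBRTBL

1. t=5/2 → R at (8,17/2); v=(-2,3)
2. t=5/6 → T at (19/3,11); v=(-2,-3)
3. t=19/6 → L at (0,3/2); v=(2,-3)
4. t=1/2 → B at (1,0); v=(2,3)
5. t=7/2 → R at (8,21/2); v=(-2,3)
6. t=1/6 → T at (23/3,11); v=(-2,-3)
7. t=11/3 → B at (1/3,0); v=(-2,3)
8. t=1/6 → L at (0,1/2); v=(2,3)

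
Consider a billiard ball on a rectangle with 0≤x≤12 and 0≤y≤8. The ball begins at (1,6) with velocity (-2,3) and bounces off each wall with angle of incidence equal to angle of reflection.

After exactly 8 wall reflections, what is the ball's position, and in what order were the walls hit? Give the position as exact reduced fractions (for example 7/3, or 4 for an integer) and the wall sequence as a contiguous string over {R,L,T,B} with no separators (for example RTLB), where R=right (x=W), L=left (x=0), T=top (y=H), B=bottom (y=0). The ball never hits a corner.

1. t=1/2 → L at (0,15/2); v=(2,3)
2. t=1/6 → T at (1/3,8); v=(2,-3)
3. t=8/3 → B at (17/3,0); v=(2,3)
4. t=8/3 → T at (11,8); v=(2,-3)
5. t=1/2 → R at (12,13/2); v=(-2,-3)
6. t=13/6 → B at (23/3,0); v=(-2,3)
7. t=8/3 → T at (7/3,8); v=(-2,-3)
8. t=7/6 → L at (0,9/2); v=(2,-3)

Final position: (0,9/2)
Wall sequence: LTBTRBTL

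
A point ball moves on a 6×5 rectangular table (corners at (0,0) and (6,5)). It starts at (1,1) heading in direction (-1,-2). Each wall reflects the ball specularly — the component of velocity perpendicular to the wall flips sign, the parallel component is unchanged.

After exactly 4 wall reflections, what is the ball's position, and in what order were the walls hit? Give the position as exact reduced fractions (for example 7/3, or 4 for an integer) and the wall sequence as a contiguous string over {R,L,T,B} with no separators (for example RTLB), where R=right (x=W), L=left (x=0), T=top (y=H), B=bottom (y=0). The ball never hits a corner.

1. t=1/2 → B at (1/2,0); v=(-1,2)
2. t=1/2 → L at (0,1); v=(1,2)
3. t=2 → T at (2,5); v=(1,-2)
4. t=5/2 → B at (9/2,0); v=(1,2)

Final position: (9/2,0)
Wall sequence: BLTB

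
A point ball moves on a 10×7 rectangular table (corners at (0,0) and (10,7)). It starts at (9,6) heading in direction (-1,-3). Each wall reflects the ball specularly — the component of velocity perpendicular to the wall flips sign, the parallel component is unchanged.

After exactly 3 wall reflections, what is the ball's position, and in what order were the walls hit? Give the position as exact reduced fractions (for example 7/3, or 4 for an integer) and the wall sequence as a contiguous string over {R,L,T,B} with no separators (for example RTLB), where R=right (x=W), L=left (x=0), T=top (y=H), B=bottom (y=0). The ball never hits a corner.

1. t=2 → B at (7,0); v=(-1,3)
2. t=7/3 → T at (14/3,7); v=(-1,-3)
3. t=7/3 → B at (7/3,0); v=(-1,3)

Final position: (7/3,0)
Wall sequence: BTB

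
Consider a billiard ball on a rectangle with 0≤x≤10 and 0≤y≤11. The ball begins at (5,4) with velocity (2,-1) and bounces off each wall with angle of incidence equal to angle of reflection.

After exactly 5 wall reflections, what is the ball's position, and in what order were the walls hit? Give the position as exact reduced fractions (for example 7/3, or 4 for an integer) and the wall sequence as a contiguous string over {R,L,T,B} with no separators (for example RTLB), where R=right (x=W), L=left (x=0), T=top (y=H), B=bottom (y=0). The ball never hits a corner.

1. t=5/2 → R at (10,3/2); v=(-2,-1)
2. t=3/2 → B at (7,0); v=(-2,1)
3. t=7/2 → L at (0,7/2); v=(2,1)
4. t=5 → R at (10,17/2); v=(-2,1)
5. t=5/2 → T at (5,11); v=(-2,-1)

Final position: (5,11)
Wall sequence: RBLRT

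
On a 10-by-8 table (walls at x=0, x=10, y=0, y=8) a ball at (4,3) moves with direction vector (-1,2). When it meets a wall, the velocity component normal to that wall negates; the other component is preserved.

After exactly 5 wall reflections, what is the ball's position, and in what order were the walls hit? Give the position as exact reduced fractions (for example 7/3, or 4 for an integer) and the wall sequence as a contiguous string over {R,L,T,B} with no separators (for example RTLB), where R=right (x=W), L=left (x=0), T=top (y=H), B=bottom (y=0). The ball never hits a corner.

Final position: (10,1)
Wall sequence: TLBTR

1. t=5/2 → T at (3/2,8); v=(-1,-2)
2. t=3/2 → L at (0,5); v=(1,-2)
3. t=5/2 → B at (5/2,0); v=(1,2)
4. t=4 → T at (13/2,8); v=(1,-2)
5. t=7/2 → R at (10,1); v=(-1,-2)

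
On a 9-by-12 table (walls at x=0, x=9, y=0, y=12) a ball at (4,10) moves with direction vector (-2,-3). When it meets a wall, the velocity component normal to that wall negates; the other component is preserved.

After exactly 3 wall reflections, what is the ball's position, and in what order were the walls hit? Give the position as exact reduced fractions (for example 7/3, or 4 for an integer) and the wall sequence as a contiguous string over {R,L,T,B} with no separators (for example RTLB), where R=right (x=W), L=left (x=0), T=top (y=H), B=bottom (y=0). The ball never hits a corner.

1. t=2 → L at (0,4); v=(2,-3)
2. t=4/3 → B at (8/3,0); v=(2,3)
3. t=19/6 → R at (9,19/2); v=(-2,3)

Final position: (9,19/2)
Wall sequence: LBR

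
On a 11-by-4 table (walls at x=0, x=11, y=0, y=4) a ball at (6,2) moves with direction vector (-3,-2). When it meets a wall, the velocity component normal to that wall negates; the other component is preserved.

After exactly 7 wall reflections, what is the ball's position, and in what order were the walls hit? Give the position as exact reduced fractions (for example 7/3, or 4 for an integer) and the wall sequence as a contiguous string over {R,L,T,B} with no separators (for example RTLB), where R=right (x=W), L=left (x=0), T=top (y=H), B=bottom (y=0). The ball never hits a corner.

1. t=1 → B at (3,0); v=(-3,2)
2. t=1 → L at (0,2); v=(3,2)
3. t=1 → T at (3,4); v=(3,-2)
4. t=2 → B at (9,0); v=(3,2)
5. t=2/3 → R at (11,4/3); v=(-3,2)
6. t=4/3 → T at (7,4); v=(-3,-2)
7. t=2 → B at (1,0); v=(-3,2)

Final position: (1,0)
Wall sequence: BLTBRTB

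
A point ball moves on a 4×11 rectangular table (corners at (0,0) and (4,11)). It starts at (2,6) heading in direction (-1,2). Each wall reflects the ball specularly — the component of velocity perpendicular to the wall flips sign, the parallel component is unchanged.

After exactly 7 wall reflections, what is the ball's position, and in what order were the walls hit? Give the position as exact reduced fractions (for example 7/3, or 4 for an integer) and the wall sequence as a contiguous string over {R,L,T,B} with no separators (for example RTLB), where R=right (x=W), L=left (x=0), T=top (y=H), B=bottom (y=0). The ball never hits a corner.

1. t=2 → L at (0,10); v=(1,2)
2. t=1/2 → T at (1/2,11); v=(1,-2)
3. t=7/2 → R at (4,4); v=(-1,-2)
4. t=2 → B at (2,0); v=(-1,2)
5. t=2 → L at (0,4); v=(1,2)
6. t=7/2 → T at (7/2,11); v=(1,-2)
7. t=1/2 → R at (4,10); v=(-1,-2)

Final position: (4,10)
Wall sequence: LTRBLTR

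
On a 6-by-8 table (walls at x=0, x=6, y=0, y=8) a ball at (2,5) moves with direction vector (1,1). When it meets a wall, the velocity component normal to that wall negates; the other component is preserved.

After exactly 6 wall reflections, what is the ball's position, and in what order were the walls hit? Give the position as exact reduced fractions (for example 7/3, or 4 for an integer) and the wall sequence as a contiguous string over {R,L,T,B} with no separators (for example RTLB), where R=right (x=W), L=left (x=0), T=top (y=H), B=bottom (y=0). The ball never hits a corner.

1. t=3 → T at (5,8); v=(1,-1)
2. t=1 → R at (6,7); v=(-1,-1)
3. t=6 → L at (0,1); v=(1,-1)
4. t=1 → B at (1,0); v=(1,1)
5. t=5 → R at (6,5); v=(-1,1)
6. t=3 → T at (3,8); v=(-1,-1)

Final position: (3,8)
Wall sequence: TRLBRT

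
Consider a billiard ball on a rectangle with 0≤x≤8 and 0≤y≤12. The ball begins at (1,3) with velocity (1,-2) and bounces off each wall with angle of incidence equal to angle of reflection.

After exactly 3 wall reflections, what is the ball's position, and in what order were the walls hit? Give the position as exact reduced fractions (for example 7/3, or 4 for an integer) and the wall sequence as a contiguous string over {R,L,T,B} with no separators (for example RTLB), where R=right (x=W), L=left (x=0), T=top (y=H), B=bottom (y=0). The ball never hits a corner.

Final position: (15/2,12)
Wall sequence: BRT

1. t=3/2 → B at (5/2,0); v=(1,2)
2. t=11/2 → R at (8,11); v=(-1,2)
3. t=1/2 → T at (15/2,12); v=(-1,-2)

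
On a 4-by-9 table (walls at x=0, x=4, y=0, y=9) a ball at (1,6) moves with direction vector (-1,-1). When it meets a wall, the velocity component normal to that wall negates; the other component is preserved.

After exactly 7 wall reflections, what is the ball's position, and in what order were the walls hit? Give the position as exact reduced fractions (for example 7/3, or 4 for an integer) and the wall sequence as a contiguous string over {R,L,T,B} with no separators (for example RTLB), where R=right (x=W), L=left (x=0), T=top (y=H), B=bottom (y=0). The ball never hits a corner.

1. t=1 → L at (0,5); v=(1,-1)
2. t=4 → R at (4,1); v=(-1,-1)
3. t=1 → B at (3,0); v=(-1,1)
4. t=3 → L at (0,3); v=(1,1)
5. t=4 → R at (4,7); v=(-1,1)
6. t=2 → T at (2,9); v=(-1,-1)
7. t=2 → L at (0,7); v=(1,-1)

Final position: (0,7)
Wall sequence: LRBLRTL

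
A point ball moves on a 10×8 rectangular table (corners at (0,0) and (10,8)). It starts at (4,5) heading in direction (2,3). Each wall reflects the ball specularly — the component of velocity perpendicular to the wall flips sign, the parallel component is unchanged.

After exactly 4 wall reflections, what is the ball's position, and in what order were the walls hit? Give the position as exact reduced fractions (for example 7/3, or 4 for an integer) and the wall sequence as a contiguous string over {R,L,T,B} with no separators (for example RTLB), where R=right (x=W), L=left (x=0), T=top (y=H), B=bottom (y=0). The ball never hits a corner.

1. t=1 → T at (6,8); v=(2,-3)
2. t=2 → R at (10,2); v=(-2,-3)
3. t=2/3 → B at (26/3,0); v=(-2,3)
4. t=8/3 → T at (10/3,8); v=(-2,-3)

Final position: (10/3,8)
Wall sequence: TRBT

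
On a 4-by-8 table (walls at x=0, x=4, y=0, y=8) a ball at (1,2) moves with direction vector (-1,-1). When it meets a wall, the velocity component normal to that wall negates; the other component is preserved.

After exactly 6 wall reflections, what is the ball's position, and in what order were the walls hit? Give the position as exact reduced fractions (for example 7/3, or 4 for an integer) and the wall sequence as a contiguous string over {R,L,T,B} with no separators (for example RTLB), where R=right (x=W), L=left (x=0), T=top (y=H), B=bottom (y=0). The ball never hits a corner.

1. t=1 → L at (0,1); v=(1,-1)
2. t=1 → B at (1,0); v=(1,1)
3. t=3 → R at (4,3); v=(-1,1)
4. t=4 → L at (0,7); v=(1,1)
5. t=1 → T at (1,8); v=(1,-1)
6. t=3 → R at (4,5); v=(-1,-1)

Final position: (4,5)
Wall sequence: LBRLTR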